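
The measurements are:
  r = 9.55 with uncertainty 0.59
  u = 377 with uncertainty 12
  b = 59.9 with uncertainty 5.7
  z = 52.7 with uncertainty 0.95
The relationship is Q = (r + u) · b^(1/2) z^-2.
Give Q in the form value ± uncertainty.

1.08 ± 0.0725

Let w = r + u = 387. δw = √(δr² + δu²) = √(0.348 + 144) = 12.0, so δw/w = 0.0311.
Q is then a monomial in w, b, z:
δQ/Q = √((δw/w)² + (½·δb/b)² + (-2·δz/z)²) = √(0.000966 + 0.00226 + 0.00130) = 0.0673
Q = 1.08, so δQ = 0.0673 × 1.08 = 0.0725.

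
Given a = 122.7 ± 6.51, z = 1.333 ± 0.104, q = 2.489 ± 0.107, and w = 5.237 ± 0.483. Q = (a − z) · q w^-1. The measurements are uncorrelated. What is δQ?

6.64

Let u = a − z = 121.4. δu = √(δa² + δz²) = √(42.4 + 0.0108) = 6.51, so δu/u = 0.0536.
Q is then a monomial in u, q, w:
δQ/Q = √((δu/u)² + (1·δq/q)² + (-1·δw/w)²) = √(0.00288 + 0.00185 + 0.00851) = 0.115
Q = 57.68, so δQ = 0.115 × 57.68 = 6.64.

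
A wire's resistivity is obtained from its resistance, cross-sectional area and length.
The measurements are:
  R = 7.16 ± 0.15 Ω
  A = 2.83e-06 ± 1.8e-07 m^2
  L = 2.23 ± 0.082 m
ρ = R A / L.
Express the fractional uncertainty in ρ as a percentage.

For a monomial ρ ∝ R, A, L^-1, fractional errors add in quadrature:
  (1·δR/R)² = (1×0.0209)² = 0.000439;  (1·δA/A)² = (1×0.0636)² = 0.00405;  (-1·δL/L)² = (-1×0.0368)² = 0.00135
δρ/ρ = √(0.00584) = 0.0764

7.64%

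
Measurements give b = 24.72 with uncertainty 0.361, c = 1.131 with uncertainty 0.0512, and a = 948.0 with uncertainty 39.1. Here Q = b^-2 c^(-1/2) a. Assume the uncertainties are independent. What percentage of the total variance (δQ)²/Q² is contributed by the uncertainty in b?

27.8%

(δQ/Q)² = (-2·δb/b)² + (−½·δc/c)² + (1·δa/a)²
  b term: (-2×0.0146)² = 0.000853
  c term: (-0.5×0.0453)² = 0.000512
  a term: (1×0.0412)² = 0.00170
Total = 0.00307. Share from b = 0.000853/0.00307 = 0.278.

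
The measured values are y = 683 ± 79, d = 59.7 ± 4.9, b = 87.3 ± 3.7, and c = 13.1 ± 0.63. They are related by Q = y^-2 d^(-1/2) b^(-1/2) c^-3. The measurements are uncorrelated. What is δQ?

3.65e-12

Each factor contributes (exponent × relative error)² to (δQ/Q)²:
  (-2·δy/y)² = (-2×0.116)² = 0.0535;  (−½·δd/d)² = (-0.5×0.0821)² = 0.00168;  (−½·δb/b)² = (-0.5×0.0424)² = 0.000449;  (-3·δc/c)² = (-3×0.0481)² = 0.0208
δQ/Q = √(0.0765) = 0.277
Q = 1.32e-11, so δQ = 0.277 × 1.32e-11 = 3.65e-12.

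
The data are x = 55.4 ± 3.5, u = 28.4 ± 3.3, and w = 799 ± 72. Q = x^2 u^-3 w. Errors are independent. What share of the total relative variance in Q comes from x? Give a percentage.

11.0%

(δQ/Q)² = (2·δx/x)² + (-3·δu/u)² + (1·δw/w)²
  x term: (2×0.0632)² = 0.0160
  u term: (-3×0.116)² = 0.122
  w term: (1×0.0901)² = 0.00812
Total = 0.146. Share from x = 0.0160/0.146 = 0.110.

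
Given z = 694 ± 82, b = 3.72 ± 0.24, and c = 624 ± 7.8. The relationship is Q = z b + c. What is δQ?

Let p = z·b = 2580. δp/p = √((1·δz/z)² + (1·δb/b)²) = √(0.0140 + 0.00416) = 0.135, so δp = 348.
Q = p + c: δQ = √(δp² + δc²) = √(1.21e+05 + 60.8) = 348

348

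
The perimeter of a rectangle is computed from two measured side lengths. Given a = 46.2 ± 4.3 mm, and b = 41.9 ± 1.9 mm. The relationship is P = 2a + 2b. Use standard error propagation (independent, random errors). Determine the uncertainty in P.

Each term contributes (cᵢ δxᵢ)² to (δP)²:
  (2·δa)² = 74.0;  (2·δb)² = 14.4
δP = √(88.4) = 9.40 mm

9.40 mm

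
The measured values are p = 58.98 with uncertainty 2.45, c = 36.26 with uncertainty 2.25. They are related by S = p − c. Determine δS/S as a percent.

S is a linear combination, so absolute uncertainties add in quadrature:
  (δp)² = 6.00;  (δc)² = 5.06
δS = √(11.1) = 3.33
S = 22.72, so δS/S = 3.33/22.72 = 0.146.

14.6%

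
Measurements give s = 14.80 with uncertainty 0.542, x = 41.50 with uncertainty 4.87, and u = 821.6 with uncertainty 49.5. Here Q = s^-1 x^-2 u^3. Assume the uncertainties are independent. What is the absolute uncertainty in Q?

6490

Products/powers → add relative errors in quadrature, weighted by exponent:
  (-1·δs/s)² = (-1×0.0366)² = 0.00134;  (-2·δx/x)² = (-2×0.117)² = 0.0551;  (3·δu/u)² = (3×0.0602)² = 0.0327
δQ/Q = √(0.0891) = 0.298
Q = 21760, so δQ = 0.298 × 21760 = 6490.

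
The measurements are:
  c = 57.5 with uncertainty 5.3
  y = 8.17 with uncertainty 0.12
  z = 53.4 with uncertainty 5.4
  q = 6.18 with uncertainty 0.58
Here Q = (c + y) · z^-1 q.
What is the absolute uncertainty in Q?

Let u = c + y = 65.7. δu = √(δc² + δy²) = √(28.1 + 0.0144) = 5.30, so δu/u = 0.0807.
Q is then a monomial in u, z, q:
δQ/Q = √((δu/u)² + (-1·δz/z)² + (1·δq/q)²) = √(0.00652 + 0.0102 + 0.00881) = 0.160
Q = 7.60, so δQ = 0.160 × 7.60 = 1.21.

1.21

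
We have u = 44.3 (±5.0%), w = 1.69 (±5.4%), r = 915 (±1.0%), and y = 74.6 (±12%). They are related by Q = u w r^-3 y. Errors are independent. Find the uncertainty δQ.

1.05e-06

Relative error in a monomial: (δQ/Q)² = Σ (nᵢ · δxᵢ/xᵢ)².
  (1·δu/u)² = (1×0.0500)² = 0.00250;  (1·δw/w)² = (1×0.0540)² = 0.00292;  (-3·δr/r)² = (-3×0.0100)² = 0.000900;  (1·δy/y)² = (1×0.120)² = 0.0144
δQ/Q = √(0.0207) = 0.144
Q = 7.29e-06, so δQ = 0.144 × 7.29e-06 = 1.05e-06.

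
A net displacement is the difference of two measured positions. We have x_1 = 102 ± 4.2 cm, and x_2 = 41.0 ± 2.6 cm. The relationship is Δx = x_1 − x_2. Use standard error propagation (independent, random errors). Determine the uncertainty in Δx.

Each term contributes (cᵢ δxᵢ)² to (δΔx)²:
  (δx_1)² = 17.6;  (δx_2)² = 6.76
δΔx = √(24.4) = 4.94 cm

4.94 cm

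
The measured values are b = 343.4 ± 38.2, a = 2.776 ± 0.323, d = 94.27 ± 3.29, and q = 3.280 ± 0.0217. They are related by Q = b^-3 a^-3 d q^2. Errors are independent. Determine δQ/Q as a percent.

48.4%

For a monomial Q ∝ b^-3, a^-3, d, q^2, fractional errors add in quadrature:
  (-3·δb/b)² = (-3×0.111)² = 0.111;  (-3·δa/a)² = (-3×0.116)² = 0.122;  (1·δd/d)² = (1×0.0349)² = 0.00122;  (2·δq/q)² = (2×0.00662)² = 0.000175
δQ/Q = √(0.235) = 0.484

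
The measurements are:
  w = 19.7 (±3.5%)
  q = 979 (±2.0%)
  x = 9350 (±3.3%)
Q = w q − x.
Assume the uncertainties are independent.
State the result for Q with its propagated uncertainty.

Let p = w·q = 19300. δp/p = √((1·δw/w)² + (1·δq/q)²) = √(0.00123 + 0.000400) = 0.0403, so δp = 777.
Q = p − x: δQ = √(δp² + δx²) = √(6.04e+05 + 95200) = 836
Q = 9940.

9940 ± 836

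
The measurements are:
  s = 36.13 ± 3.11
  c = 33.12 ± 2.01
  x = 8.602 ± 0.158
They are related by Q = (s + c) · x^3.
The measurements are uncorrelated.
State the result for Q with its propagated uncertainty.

44080 ± 3380

Let u = s + c = 69.25. δu = √(δs² + δc²) = √(9.67 + 4.04) = 3.70, so δu/u = 0.0535.
Q is then a monomial in u, x:
δQ/Q = √((δu/u)² + (3·δx/x)²) = √(0.00286 + 0.00304) = 0.0768
Q = 44080, so δQ = 0.0768 × 44080 = 3380.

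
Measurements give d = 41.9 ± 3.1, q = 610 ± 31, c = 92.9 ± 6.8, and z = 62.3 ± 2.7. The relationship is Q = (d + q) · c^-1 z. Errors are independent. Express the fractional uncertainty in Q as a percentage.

Let u = d + q = 652. δu = √(δd² + δq²) = √(9.61 + 961) = 31.2, so δu/u = 0.0478.
Q is then a monomial in u, c, z:
δQ/Q = √((δu/u)² + (-1·δc/c)² + (1·δz/z)²) = √(0.00228 + 0.00536 + 0.00188) = 0.0976

9.76%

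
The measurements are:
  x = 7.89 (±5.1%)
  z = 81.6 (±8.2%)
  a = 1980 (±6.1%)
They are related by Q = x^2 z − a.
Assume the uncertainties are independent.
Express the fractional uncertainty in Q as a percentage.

21.8%

Let p = x^2·z = 5080. δp/p = √((2·δx/x)² + (1·δz/z)²) = √(0.0104 + 0.00672) = 0.131, so δp = 665.
Q = p − a: δQ = √(δp² + δa²) = √(4.42e+05 + 14600) = 676
Q = 3100, so δQ/Q = 676/3100 = 0.218.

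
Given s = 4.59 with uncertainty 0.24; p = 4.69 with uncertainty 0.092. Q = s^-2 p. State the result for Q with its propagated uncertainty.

0.223 ± 0.0237

Relative error in a monomial: (δQ/Q)² = Σ (nᵢ · δxᵢ/xᵢ)².
  (-2·δs/s)² = (-2×0.0523)² = 0.0109;  (1·δp/p)² = (1×0.0196)² = 0.000385
δQ/Q = √(0.0113) = 0.106
Q = 0.223, so δQ = 0.106 × 0.223 = 0.0237.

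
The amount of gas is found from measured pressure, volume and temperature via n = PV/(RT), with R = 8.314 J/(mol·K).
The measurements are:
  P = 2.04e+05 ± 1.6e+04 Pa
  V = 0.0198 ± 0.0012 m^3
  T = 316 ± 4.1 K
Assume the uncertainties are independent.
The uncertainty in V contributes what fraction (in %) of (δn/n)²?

36.8%

(δn/n)² = (1·δP/P)² + (1·δV/V)² + (-1·δT/T)²
  P term: (1×0.0784)² = 0.00615
  V term: (1×0.0606)² = 0.00367
  T term: (-1×0.0130)² = 0.000168
Total = 0.00999. Share from V = 0.00367/0.00999 = 0.368.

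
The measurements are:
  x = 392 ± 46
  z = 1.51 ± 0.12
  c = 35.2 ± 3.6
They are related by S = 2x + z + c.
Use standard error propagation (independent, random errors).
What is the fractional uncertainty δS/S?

0.112

For a sum/difference, combine absolute errors in quadrature:
  (2·δx)² = 8460;  (δz)² = 0.0144;  (δc)² = 13.0
δS = √(8480) = 92.1
S = 821, so δS/S = 92.1/821 = 0.112.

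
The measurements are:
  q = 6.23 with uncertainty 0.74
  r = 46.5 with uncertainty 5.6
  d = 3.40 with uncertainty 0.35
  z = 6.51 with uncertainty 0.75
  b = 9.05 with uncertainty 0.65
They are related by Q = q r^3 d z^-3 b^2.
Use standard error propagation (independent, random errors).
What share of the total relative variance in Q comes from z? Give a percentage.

40.4%

(δQ/Q)² = (1·δq/q)² + (3·δr/r)² + (1·δd/d)² + (-3·δz/z)² + (2·δb/b)²
  q term: (1×0.119)² = 0.0141
  r term: (3×0.120)² = 0.131
  d term: (1×0.103)² = 0.0106
  z term: (-3×0.115)² = 0.119
  b term: (2×0.0718)² = 0.0206
Total = 0.295. Share from z = 0.119/0.295 = 0.404.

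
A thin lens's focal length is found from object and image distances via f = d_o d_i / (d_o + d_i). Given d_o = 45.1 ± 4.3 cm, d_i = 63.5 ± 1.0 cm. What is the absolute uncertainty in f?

∂f/∂d_o = (d_i/(d_o+d_i))² = 0.342;  ∂f/∂d_i = (d_o/(d_o+d_i))² = 0.172
δf = √((∂f/∂d_o · δd_o)² + (∂f/∂d_i · δd_i)²) = √(2.16 + 0.0297) = 1.48 cm

1.48 cm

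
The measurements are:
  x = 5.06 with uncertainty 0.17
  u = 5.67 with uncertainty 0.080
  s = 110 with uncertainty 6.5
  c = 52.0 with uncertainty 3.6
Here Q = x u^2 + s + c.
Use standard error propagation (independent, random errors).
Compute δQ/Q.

0.0317

Let p = x·u^2 = 163. δp/p = √((1·δx/x)² + (2·δu/u)²) = √(0.00113 + 0.000796) = 0.0439, so δp = 7.14.
Q = p + s + c: δQ = √(δp² + δs² + δc²) = √(50.9 + 42.2 + 13.0) = 10.3
Q = 325, so δQ/Q = 10.3/325 = 0.0317.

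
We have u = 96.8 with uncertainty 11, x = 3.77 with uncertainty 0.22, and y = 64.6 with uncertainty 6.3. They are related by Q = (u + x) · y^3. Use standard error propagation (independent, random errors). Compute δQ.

8.47e+06

Let w = u + x = 101. δw = √(δu² + δx²) = √(121 + 0.0484) = 11.0, so δw/w = 0.109.
Q is then a monomial in w, y:
δQ/Q = √((δw/w)² + (3·δy/y)²) = √(0.0120 + 0.0856) = 0.312
Q = 2.71e+07, so δQ = 0.312 × 2.71e+07 = 8.47e+06.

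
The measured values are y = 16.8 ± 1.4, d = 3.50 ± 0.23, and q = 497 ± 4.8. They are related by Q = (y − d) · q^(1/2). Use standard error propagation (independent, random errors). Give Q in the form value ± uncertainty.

297 ± 31.7

Let u = y − d = 13.3. δu = √(δy² + δd²) = √(1.96 + 0.0529) = 1.42, so δu/u = 0.107.
Q is then a monomial in u, q:
δQ/Q = √((δu/u)² + (½·δq/q)²) = √(0.0114 + 2.33e-05) = 0.107
Q = 297, so δQ = 0.107 × 297 = 31.7.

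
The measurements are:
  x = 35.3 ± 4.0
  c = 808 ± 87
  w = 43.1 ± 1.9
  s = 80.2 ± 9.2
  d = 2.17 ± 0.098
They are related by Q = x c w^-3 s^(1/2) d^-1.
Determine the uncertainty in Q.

0.320

Products/powers → add relative errors in quadrature, weighted by exponent:
  (1·δx/x)² = (1×0.113)² = 0.0128;  (1·δc/c)² = (1×0.108)² = 0.0116;  (-3·δw/w)² = (-3×0.0441)² = 0.0175;  (½·δs/s)² = (0.5×0.115)² = 0.00329;  (-1·δd/d)² = (-1×0.0452)² = 0.00204
δQ/Q = √(0.0473) = 0.217
Q = 1.47, so δQ = 0.217 × 1.47 = 0.320.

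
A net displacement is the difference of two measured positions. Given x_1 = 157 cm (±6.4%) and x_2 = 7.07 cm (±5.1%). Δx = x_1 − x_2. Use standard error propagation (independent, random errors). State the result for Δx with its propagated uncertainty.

150 ± 10.1 cm

Δx is a linear combination, so absolute uncertainties add in quadrature:
  (δx_1)² = 101;  (δx_2)² = 0.130
δΔx = √(101) = 10.1 cm
Δx = 150 cm.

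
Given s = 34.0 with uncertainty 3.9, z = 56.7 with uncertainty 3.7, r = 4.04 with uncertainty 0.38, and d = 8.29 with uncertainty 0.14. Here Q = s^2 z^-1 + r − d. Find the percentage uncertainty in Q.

Let p = s^2·z^-1 = 20.4. δp/p = √((2·δs/s)² + (-1·δz/z)²) = √(0.0526 + 0.00426) = 0.239, so δp = 4.86.
Q = p + r − d: δQ = √(δp² + δr² + δd²) = √(23.6 + 0.144 + 0.0196) = 4.88
Q = 16.1, so δQ/Q = 4.88/16.1 = 0.302.

30.2%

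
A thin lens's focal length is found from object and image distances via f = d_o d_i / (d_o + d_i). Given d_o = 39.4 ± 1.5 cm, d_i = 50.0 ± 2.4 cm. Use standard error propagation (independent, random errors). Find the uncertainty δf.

∂f/∂d_o = (d_i/(d_o+d_i))² = 0.313;  ∂f/∂d_i = (d_o/(d_o+d_i))² = 0.194
δf = √((∂f/∂d_o · δd_o)² + (∂f/∂d_i · δd_i)²) = √(0.220 + 0.217) = 0.661 cm

0.661 cm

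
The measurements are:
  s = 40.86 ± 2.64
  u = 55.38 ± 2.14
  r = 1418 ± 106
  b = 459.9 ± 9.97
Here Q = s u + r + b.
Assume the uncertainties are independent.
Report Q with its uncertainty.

Let p = s·u = 2263. δp/p = √((1·δs/s)² + (1·δu/u)²) = √(0.00417 + 0.00149) = 0.0753, so δp = 170.
Q = p + r + b: δQ = √(δp² + δr² + δb²) = √(29000 + 11200 + 99.4) = 201
Q = 4141.

4141 ± 201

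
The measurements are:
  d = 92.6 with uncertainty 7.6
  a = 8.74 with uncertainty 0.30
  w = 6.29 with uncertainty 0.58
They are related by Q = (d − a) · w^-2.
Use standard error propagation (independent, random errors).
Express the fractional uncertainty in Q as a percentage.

Let u = d − a = 83.9. δu = √(δd² + δa²) = √(57.8 + 0.0900) = 7.61, so δu/u = 0.0907.
Q is then a monomial in u, w:
δQ/Q = √((δu/u)² + (-2·δw/w)²) = √(0.00823 + 0.0340) = 0.206

20.6%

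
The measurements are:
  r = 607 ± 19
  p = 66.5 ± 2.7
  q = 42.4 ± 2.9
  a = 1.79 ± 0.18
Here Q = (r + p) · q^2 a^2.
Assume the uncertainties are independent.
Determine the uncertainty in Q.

9.5e+05

Let u = r + p = 674. δu = √(δr² + δp²) = √(361 + 7.29) = 19.2, so δu/u = 0.0285.
Q is then a monomial in u, q, a:
δQ/Q = √((δu/u)² + (2·δq/q)² + (2·δa/a)²) = √(0.000812 + 0.0187 + 0.0404) = 0.245
Q = 3.88e+06, so δQ = 0.245 × 3.88e+06 = 9.5e+05.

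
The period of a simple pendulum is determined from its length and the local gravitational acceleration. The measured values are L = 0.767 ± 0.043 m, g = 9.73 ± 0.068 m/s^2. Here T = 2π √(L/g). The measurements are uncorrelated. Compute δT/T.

0.0282

Since T is a product/quotient, work with relative uncertainties:
  (½·δL/L)² = (0.5×0.0561)² = 0.000786;  (−½·δg/g)² = (-0.5×0.00699)² = 1.22e-05
δT/T = √(0.000798) = 0.0282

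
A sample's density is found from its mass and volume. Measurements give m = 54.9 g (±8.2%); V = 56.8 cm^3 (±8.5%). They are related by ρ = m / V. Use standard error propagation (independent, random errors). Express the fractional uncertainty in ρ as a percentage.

Since ρ is a product/quotient, work with relative uncertainties:
  (1·δm/m)² = (1×0.0820)² = 0.00672;  (-1·δV/V)² = (-1×0.0850)² = 0.00723
δρ/ρ = √(0.0139) = 0.118

11.8%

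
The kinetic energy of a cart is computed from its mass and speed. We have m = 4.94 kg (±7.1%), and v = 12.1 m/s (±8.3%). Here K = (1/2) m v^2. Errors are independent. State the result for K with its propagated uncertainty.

K is a product of powers, so relative uncertainties combine in quadrature:
  (1·δm/m)² = (1×0.0710)² = 0.00504;  (2·δv/v)² = (2×0.0830)² = 0.0276
δK/K = √(0.0326) = 0.181
K = 362 J, so δK = 0.181 × 362 = 65.3 J.

362 ± 65.3 J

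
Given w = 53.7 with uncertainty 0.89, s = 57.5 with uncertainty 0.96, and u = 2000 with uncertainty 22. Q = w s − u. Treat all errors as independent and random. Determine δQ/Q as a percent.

Let p = w·s = 3090. δp/p = √((1·δw/w)² + (1·δs/s)²) = √(0.000275 + 0.000279) = 0.0235, so δp = 72.6.
Q = p − u: δQ = √(δp² + δu²) = √(5280 + 484) = 75.9
Q = 1090, so δQ/Q = 75.9/1090 = 0.0698.

6.98%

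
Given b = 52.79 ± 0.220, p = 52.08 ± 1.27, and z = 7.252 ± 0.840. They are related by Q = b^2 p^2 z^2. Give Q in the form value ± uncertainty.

Each factor contributes (exponent × relative error)² to (δQ/Q)²:
  (2·δb/b)² = (2×0.00417)² = 6.95e-05;  (2·δp/p)² = (2×0.0244)² = 0.00238;  (2·δz/z)² = (2×0.116)² = 0.0537
δQ/Q = √(0.0561) = 0.237
Q = 3.975e+08, so δQ = 0.237 × 3.975e+08 = 9.42e+07.

(3.975 ± 0.942) × 10^8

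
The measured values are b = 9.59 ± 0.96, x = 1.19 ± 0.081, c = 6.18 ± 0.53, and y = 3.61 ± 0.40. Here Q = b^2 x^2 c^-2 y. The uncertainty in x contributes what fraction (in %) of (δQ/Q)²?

(δQ/Q)² = (2·δb/b)² + (2·δx/x)² + (-2·δc/c)² + (1·δy/y)²
  b term: (2×0.100)² = 0.0401
  x term: (2×0.0681)² = 0.0185
  c term: (-2×0.0858)² = 0.0294
  y term: (1×0.111)² = 0.0123
Total = 0.100. Share from x = 0.0185/0.100 = 0.185.

18.5%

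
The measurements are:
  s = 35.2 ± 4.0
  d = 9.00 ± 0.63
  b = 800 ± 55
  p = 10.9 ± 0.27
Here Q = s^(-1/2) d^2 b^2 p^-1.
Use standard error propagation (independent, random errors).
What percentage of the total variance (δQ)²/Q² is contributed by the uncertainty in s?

7.62%

(δQ/Q)² = (−½·δs/s)² + (2·δd/d)² + (2·δb/b)² + (-1·δp/p)²
  s term: (-0.5×0.114)² = 0.00323
  d term: (2×0.0700)² = 0.0196
  b term: (2×0.0688)² = 0.0189
  p term: (-1×0.0248)² = 0.000614
Total = 0.0423. Share from s = 0.00323/0.0423 = 0.0762.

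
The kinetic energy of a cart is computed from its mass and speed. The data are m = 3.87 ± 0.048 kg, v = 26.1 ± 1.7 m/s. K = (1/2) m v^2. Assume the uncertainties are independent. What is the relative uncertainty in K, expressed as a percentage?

13.1%

Products/powers → add relative errors in quadrature, weighted by exponent:
  (1·δm/m)² = (1×0.0124)² = 0.000154;  (2·δv/v)² = (2×0.0651)² = 0.0170
δK/K = √(0.0171) = 0.131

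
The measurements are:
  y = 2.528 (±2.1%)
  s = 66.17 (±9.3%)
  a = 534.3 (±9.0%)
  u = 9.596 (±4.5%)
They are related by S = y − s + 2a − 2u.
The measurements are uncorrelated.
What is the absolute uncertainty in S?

96.4

Absolute uncertainties add in quadrature for a linear combination:
  (δy)² = 0.00282;  (δs)² = 37.9;  (2·δa)² = 9250;  (2·δu)² = 0.746
δS = √(9290) = 96.4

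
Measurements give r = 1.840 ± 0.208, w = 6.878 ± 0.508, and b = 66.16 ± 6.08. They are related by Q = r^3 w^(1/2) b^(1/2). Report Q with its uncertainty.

132.9 ± 45.7

Products/powers → add relative errors in quadrature, weighted by exponent:
  (3·δr/r)² = (3×0.113)² = 0.115;  (½·δw/w)² = (0.5×0.0739)² = 0.00136;  (½·δb/b)² = (0.5×0.0919)² = 0.00211
δQ/Q = √(0.118) = 0.344
Q = 132.9, so δQ = 0.344 × 132.9 = 45.7.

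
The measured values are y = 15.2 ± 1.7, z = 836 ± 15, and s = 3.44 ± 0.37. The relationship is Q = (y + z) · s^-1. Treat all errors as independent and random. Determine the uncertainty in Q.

Let u = y + z = 851. δu = √(δy² + δz²) = √(2.89 + 225) = 15.1, so δu/u = 0.0177.
Q is then a monomial in u, s:
δQ/Q = √((δu/u)² + (-1·δs/s)²) = √(0.000315 + 0.0116) = 0.109
Q = 247, so δQ = 0.109 × 247 = 27.0.

27.0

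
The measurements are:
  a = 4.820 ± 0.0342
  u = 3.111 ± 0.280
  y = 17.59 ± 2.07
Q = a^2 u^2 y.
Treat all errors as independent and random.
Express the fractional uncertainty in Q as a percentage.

Each factor contributes (exponent × relative error)² to (δQ/Q)²:
  (2·δa/a)² = (2×0.00710)² = 0.000201;  (2·δu/u)² = (2×0.0900)² = 0.0324;  (1·δy/y)² = (1×0.118)² = 0.0138
δQ/Q = √(0.0465) = 0.216

21.6%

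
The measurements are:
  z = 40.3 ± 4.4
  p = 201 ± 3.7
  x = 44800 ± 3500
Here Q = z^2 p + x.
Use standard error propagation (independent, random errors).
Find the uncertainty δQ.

71600

Let w = z^2·p = 3.26e+05. δw/w = √((2·δz/z)² + (1·δp/p)²) = √(0.0477 + 0.000339) = 0.219, so δw = 71500.
Q = w + x: δQ = √(δw² + δx²) = √(5.12e+09 + 1.22e+07) = 71600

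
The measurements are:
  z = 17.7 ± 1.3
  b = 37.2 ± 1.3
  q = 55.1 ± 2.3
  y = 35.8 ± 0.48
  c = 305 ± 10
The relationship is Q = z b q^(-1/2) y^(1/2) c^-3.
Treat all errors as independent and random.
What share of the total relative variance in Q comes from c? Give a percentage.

(δQ/Q)² = (1·δz/z)² + (1·δb/b)² + (−½·δq/q)² + (½·δy/y)² + (-3·δc/c)²
  z term: (1×0.0734)² = 0.00539
  b term: (1×0.0349)² = 0.00122
  q term: (-0.5×0.0417)² = 0.000436
  y term: (0.5×0.0134)² = 4.49e-05
  c term: (-3×0.0328)² = 0.00967
Total = 0.0168. Share from c = 0.00967/0.0168 = 0.577.

57.7%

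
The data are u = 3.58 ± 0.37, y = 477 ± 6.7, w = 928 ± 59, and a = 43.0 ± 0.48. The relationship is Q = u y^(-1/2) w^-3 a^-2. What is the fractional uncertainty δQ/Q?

0.218

Since Q is a product/quotient, work with relative uncertainties:
  (1·δu/u)² = (1×0.103)² = 0.0107;  (−½·δy/y)² = (-0.5×0.0140)² = 4.93e-05;  (-3·δw/w)² = (-3×0.0636)² = 0.0364;  (-2·δa/a)² = (-2×0.0112)² = 0.000498
δQ/Q = √(0.0476) = 0.218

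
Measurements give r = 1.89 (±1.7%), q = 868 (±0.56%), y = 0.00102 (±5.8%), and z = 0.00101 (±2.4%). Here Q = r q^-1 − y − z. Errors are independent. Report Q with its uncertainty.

(1.47 ± 0.749) × 10^-4

Let p = r·q^-1 = 0.00218. δp/p = √((1·δr/r)² + (-1·δq/q)²) = √(0.000289 + 3.14e-05) = 0.0179, so δp = 3.9e-05.
Q = p − y − z: δQ = √(δp² + δy² + δz²) = √(1.52e-09 + 3.5e-09 + 5.88e-10) = 7.49e-05
Q = 0.000147.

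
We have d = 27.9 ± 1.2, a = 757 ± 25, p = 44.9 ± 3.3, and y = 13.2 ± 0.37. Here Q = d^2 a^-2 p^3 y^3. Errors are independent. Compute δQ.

73400

Products/powers → add relative errors in quadrature, weighted by exponent:
  (2·δd/d)² = (2×0.0430)² = 0.00740;  (-2·δa/a)² = (-2×0.0330)² = 0.00436;  (3·δp/p)² = (3×0.0735)² = 0.0486;  (3·δy/y)² = (3×0.0280)² = 0.00707
δQ/Q = √(0.0674) = 0.260
Q = 2.83e+05, so δQ = 0.260 × 2.83e+05 = 73400.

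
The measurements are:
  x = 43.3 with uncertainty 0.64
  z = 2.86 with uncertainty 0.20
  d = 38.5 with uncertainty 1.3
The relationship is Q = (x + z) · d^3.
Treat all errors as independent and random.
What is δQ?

2.7e+05

Let u = x + z = 46.2. δu = √(δx² + δz²) = √(0.410 + 0.0400) = 0.671, so δu/u = 0.0145.
Q is then a monomial in u, d:
δQ/Q = √((δu/u)² + (3·δd/d)²) = √(0.000211 + 0.0103) = 0.102
Q = 2.63e+06, so δQ = 0.102 × 2.63e+06 = 2.7e+05.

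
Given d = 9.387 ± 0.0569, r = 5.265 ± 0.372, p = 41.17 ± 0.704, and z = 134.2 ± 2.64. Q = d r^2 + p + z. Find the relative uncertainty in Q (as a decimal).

Let w = d·r^2 = 260.2. δw/w = √((1·δd/d)² + (2·δr/r)²) = √(3.67e-05 + 0.0200) = 0.141, so δw = 36.8.
Q = w + p + z: δQ = √(δw² + δp² + δz²) = √(1350 + 0.496 + 6.97) = 36.9
Q = 435.6, so δQ/Q = 36.9/435.6 = 0.0847.

0.0847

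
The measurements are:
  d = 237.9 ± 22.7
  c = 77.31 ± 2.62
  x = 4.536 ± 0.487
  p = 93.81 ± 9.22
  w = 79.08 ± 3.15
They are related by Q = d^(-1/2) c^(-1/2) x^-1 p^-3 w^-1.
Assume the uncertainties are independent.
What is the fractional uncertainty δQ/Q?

0.320

Relative error in a monomial: (δQ/Q)² = Σ (nᵢ · δxᵢ/xᵢ)².
  (−½·δd/d)² = (-0.5×0.0954)² = 0.00228;  (−½·δc/c)² = (-0.5×0.0339)² = 0.000287;  (-1·δx/x)² = (-1×0.107)² = 0.0115;  (-3·δp/p)² = (-3×0.0983)² = 0.0869;  (-1·δw/w)² = (-1×0.0398)² = 0.00159
δQ/Q = √(0.103) = 0.320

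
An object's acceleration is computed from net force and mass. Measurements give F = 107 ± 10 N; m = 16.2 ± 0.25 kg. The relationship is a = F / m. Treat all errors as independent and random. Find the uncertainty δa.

0.626 m/s^2

a is a product of powers, so relative uncertainties combine in quadrature:
  (1·δF/F)² = (1×0.0935)² = 0.00873;  (-1·δm/m)² = (-1×0.0154)² = 0.000238
δa/a = √(0.00897) = 0.0947
a = 6.60 m/s^2, so δa = 0.0947 × 6.60 = 0.626 m/s^2.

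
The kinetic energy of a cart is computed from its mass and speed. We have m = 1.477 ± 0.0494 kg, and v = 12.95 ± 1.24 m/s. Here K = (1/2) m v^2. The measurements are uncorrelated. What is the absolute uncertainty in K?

24.1 J

Each factor contributes (exponent × relative error)² to (δK/K)²:
  (1·δm/m)² = (1×0.0334)² = 0.00112;  (2·δv/v)² = (2×0.0958)² = 0.0367
δK/K = √(0.0378) = 0.194
K = 123.8 J, so δK = 0.194 × 123.8 = 24.1 J.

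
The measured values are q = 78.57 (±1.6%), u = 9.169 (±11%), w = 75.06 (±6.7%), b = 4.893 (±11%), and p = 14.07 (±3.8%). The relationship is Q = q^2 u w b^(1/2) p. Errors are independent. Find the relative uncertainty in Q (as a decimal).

0.149

Q is a product of powers, so relative uncertainties combine in quadrature:
  (2·δq/q)² = (2×0.0160)² = 0.00102;  (1·δu/u)² = (1×0.110)² = 0.0121;  (1·δw/w)² = (1×0.0670)² = 0.00449;  (½·δb/b)² = (0.5×0.110)² = 0.00302;  (1·δp/p)² = (1×0.0380)² = 0.00144
δQ/Q = √(0.0221) = 0.149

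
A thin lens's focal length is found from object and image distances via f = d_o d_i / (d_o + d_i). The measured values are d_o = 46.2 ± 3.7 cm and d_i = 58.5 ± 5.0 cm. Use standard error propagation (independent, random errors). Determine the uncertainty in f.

1.51 cm

∂f/∂d_o = (d_i/(d_o+d_i))² = 0.312;  ∂f/∂d_i = (d_o/(d_o+d_i))² = 0.195
δf = √((∂f/∂d_o · δd_o)² + (∂f/∂d_i · δd_i)²) = √(1.33 + 0.948) = 1.51 cm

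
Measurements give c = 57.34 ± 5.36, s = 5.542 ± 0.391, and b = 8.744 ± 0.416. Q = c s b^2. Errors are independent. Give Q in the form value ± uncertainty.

24300 ± 3670

Q is a product of powers, so relative uncertainties combine in quadrature:
  (1·δc/c)² = (1×0.0935)² = 0.00874;  (1·δs/s)² = (1×0.0706)² = 0.00498;  (2·δb/b)² = (2×0.0476)² = 0.00905
δQ/Q = √(0.0228) = 0.151
Q = 24300, so δQ = 0.151 × 24300 = 3670.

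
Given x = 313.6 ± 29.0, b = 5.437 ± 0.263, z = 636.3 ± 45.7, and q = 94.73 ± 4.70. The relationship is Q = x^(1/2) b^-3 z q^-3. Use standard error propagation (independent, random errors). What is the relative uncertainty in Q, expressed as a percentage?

Products/powers → add relative errors in quadrature, weighted by exponent:
  (½·δx/x)² = (0.5×0.0925)² = 0.00214;  (-3·δb/b)² = (-3×0.0484)² = 0.0211;  (1·δz/z)² = (1×0.0718)² = 0.00516;  (-3·δq/q)² = (-3×0.0496)² = 0.0222
δQ/Q = √(0.0505) = 0.225

22.5%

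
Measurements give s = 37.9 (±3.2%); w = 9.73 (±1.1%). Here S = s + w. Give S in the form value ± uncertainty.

47.6 ± 1.22

Sums and differences: (δS)² = Σ (cᵢ δxᵢ)².
  (δs)² = 1.47;  (δw)² = 0.0115
δS = √(1.48) = 1.22
S = 47.6.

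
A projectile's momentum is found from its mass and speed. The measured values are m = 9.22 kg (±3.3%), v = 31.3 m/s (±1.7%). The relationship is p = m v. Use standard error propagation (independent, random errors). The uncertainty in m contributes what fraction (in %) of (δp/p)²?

(δp/p)² = (1·δm/m)² + (1·δv/v)²
  m term: (1×0.0330)² = 0.00109
  v term: (1×0.0170)² = 0.000289
Total = 0.00138. Share from m = 0.00109/0.00138 = 0.790.

79.0%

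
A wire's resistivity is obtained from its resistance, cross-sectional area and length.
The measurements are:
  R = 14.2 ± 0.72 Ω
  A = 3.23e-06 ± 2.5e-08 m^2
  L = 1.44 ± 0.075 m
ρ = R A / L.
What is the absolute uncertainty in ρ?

2.33e-06 Ω·m

Relative error in a monomial: (δρ/ρ)² = Σ (nᵢ · δxᵢ/xᵢ)².
  (1·δR/R)² = (1×0.0507)² = 0.00257;  (1·δA/A)² = (1×0.00774)² = 5.99e-05;  (-1·δL/L)² = (-1×0.0521)² = 0.00271
δρ/ρ = √(0.00534) = 0.0731
ρ = 3.19e-05 Ω·m, so δρ = 0.0731 × 3.19e-05 = 2.33e-06 Ω·m.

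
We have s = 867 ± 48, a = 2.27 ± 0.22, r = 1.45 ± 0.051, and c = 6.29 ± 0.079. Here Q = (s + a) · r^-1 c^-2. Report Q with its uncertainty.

Let u = s + a = 869. δu = √(δs² + δa²) = √(2300 + 0.0484) = 48.0, so δu/u = 0.0552.
Q is then a monomial in u, r, c:
δQ/Q = √((δu/u)² + (-1·δr/r)² + (-2·δc/c)²) = √(0.00305 + 0.00124 + 0.000631) = 0.0701
Q = 15.2, so δQ = 0.0701 × 15.2 = 1.06.

15.2 ± 1.06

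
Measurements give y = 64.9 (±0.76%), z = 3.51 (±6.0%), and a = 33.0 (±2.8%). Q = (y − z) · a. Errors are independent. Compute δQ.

59.4

Let u = y − z = 61.4. δu = √(δy² + δz²) = √(0.243 + 0.0444) = 0.536, so δu/u = 0.00874.
Q is then a monomial in u, a:
δQ/Q = √((δu/u)² + (1·δa/a)²) = √(7.63e-05 + 0.000784) = 0.0293
Q = 2030, so δQ = 0.0293 × 2030 = 59.4.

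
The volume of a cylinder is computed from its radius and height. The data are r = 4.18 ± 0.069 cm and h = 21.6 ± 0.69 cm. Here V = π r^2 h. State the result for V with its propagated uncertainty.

1190 ± 54.5 cm^3

Relative error in a monomial: (δV/V)² = Σ (nᵢ · δxᵢ/xᵢ)².
  (2·δr/r)² = (2×0.0165)² = 0.00109;  (1·δh/h)² = (1×0.0319)² = 0.00102
δV/V = √(0.00211) = 0.0459
V = 1190 cm^3, so δV = 0.0459 × 1190 = 54.5 cm^3.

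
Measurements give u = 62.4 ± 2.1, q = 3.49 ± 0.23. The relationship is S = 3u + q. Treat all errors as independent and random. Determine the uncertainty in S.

6.30

Absolute uncertainties add in quadrature for a linear combination:
  (3·δu)² = 39.7;  (δq)² = 0.0529
δS = √(39.7) = 6.30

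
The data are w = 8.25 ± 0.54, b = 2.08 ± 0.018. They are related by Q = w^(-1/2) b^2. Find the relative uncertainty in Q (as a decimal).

Each factor contributes (exponent × relative error)² to (δQ/Q)²:
  (−½·δw/w)² = (-0.5×0.0655)² = 0.00107;  (2·δb/b)² = (2×0.00865)² = 0.000300
δQ/Q = √(0.00137) = 0.0370

0.0370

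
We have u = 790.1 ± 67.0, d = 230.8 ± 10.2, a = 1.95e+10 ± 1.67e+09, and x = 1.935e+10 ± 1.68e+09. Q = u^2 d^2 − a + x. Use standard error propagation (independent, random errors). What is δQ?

Let p = u^2·d^2 = 3.325e+10. δp/p = √((2·δu/u)² + (2·δd/d)²) = √(0.0288 + 0.00781) = 0.191, so δp = 6.36e+09.
Q = p − a + x: δQ = √(δp² + δa² + δx²) = √(4.04e+19 + 2.79e+18 + 2.82e+18) = 6.79e+09

6.79e+09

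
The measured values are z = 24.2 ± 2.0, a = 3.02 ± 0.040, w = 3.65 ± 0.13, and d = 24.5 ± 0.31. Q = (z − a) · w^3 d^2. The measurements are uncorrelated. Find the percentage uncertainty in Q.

Let u = z − a = 21.2. δu = √(δz² + δa²) = √(4.00 + 0.00160) = 2.00, so δu/u = 0.0944.
Q is then a monomial in u, w, d:
δQ/Q = √((δu/u)² + (3·δw/w)² + (2·δd/d)²) = √(0.00892 + 0.0114 + 0.000640) = 0.145

14.5%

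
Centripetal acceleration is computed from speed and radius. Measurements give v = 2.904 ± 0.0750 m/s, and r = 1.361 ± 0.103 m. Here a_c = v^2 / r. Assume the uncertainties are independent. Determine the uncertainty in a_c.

0.568 m/s^2

Each factor contributes (exponent × relative error)² to (δa_c/a_c)²:
  (2·δv/v)² = (2×0.0258)² = 0.00267;  (-1·δr/r)² = (-1×0.0757)² = 0.00573
δa_c/a_c = √(0.00840) = 0.0916
a_c = 6.196 m/s^2, so δa_c = 0.0916 × 6.196 = 0.568 m/s^2.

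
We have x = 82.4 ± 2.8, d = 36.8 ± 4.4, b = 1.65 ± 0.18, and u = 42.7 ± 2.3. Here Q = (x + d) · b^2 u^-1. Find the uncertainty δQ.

Let w = x + d = 119. δw = √(δx² + δd²) = √(7.84 + 19.4) = 5.22, so δw/w = 0.0438.
Q is then a monomial in w, b, u:
δQ/Q = √((δw/w)² + (2·δb/b)² + (-1·δu/u)²) = √(0.00191 + 0.0476 + 0.00290) = 0.229
Q = 7.60, so δQ = 0.229 × 7.60 = 1.74.

1.74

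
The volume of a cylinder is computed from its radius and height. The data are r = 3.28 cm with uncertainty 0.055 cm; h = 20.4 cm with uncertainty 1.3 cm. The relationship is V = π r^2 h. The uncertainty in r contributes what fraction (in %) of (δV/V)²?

21.7%

(δV/V)² = (2·δr/r)² + (1·δh/h)²
  r term: (2×0.0168)² = 0.00112
  h term: (1×0.0637)² = 0.00406
Total = 0.00519. Share from r = 0.00112/0.00519 = 0.217.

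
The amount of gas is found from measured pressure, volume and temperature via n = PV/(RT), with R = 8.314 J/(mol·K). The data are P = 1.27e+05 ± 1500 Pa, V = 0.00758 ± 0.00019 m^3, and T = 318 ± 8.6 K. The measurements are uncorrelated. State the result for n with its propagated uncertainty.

Each factor contributes (exponent × relative error)² to (δn/n)²:
  (1·δP/P)² = (1×0.0118)² = 0.000140;  (1·δV/V)² = (1×0.0251)² = 0.000628;  (-1·δT/T)² = (-1×0.0270)² = 0.000731
δn/n = √(0.00150) = 0.0387
n = 0.364 mol, so δn = 0.0387 × 0.364 = 0.0141 mol.

0.364 ± 0.0141 mol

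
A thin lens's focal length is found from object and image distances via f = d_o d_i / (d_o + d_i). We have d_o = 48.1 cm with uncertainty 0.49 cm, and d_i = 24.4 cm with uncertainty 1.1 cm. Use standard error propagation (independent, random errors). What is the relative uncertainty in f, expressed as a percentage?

∂f/∂d_o = (d_i/(d_o+d_i))² = 0.113;  ∂f/∂d_i = (d_o/(d_o+d_i))² = 0.440
δf = √((∂f/∂d_o · δd_o)² + (∂f/∂d_i · δd_i)²) = √(0.00308 + 0.234) = 0.487 cm
f = 16.2 cm, so δf/f = 0.487/16.2 = 0.0301.

3.01%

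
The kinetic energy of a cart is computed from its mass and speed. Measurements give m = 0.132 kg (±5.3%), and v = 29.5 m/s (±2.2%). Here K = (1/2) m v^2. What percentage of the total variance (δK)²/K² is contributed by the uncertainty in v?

40.8%

(δK/K)² = (1·δm/m)² + (2·δv/v)²
  m term: (1×0.0530)² = 0.00281
  v term: (2×0.0220)² = 0.00194
Total = 0.00475. Share from v = 0.00194/0.00475 = 0.408.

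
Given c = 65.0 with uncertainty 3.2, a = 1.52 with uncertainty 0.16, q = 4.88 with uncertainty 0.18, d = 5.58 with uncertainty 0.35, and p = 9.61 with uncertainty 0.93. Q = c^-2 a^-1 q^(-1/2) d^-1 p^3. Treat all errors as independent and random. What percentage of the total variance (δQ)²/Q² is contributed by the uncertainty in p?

77.1%

(δQ/Q)² = (-2·δc/c)² + (-1·δa/a)² + (−½·δq/q)² + (-1·δd/d)² + (3·δp/p)²
  c term: (-2×0.0492)² = 0.00969
  a term: (-1×0.105)² = 0.0111
  q term: (-0.5×0.0369)² = 0.000340
  d term: (-1×0.0627)² = 0.00393
  p term: (3×0.0968)² = 0.0843
Total = 0.109. Share from p = 0.0843/0.109 = 0.771.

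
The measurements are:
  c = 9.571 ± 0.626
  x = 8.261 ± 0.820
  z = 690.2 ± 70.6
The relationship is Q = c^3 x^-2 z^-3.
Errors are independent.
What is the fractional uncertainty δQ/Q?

0.415

Q is a product of powers, so relative uncertainties combine in quadrature:
  (3·δc/c)² = (3×0.0654)² = 0.0385;  (-2·δx/x)² = (-2×0.0993)² = 0.0394;  (-3·δz/z)² = (-3×0.102)² = 0.0942
δQ/Q = √(0.172) = 0.415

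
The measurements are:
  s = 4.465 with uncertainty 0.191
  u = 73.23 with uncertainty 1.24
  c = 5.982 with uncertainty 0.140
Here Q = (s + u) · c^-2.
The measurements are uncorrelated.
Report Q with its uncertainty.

Let w = s + u = 77.70. δw = √(δs² + δu²) = √(0.0365 + 1.54) = 1.25, so δw/w = 0.0161.
Q is then a monomial in w, c:
δQ/Q = √((δw/w)² + (-2·δc/c)²) = √(0.000261 + 0.00219) = 0.0495
Q = 2.171, so δQ = 0.0495 × 2.171 = 0.108.

2.171 ± 0.108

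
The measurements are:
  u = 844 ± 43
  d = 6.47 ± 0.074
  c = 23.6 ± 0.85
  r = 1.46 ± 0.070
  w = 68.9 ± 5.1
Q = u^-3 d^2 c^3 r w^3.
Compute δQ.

129

Since Q is a product/quotient, work with relative uncertainties:
  (-3·δu/u)² = (-3×0.0509)² = 0.0234;  (2·δd/d)² = (2×0.0114)² = 0.000523;  (3·δc/c)² = (3×0.0360)² = 0.0117;  (1·δr/r)² = (1×0.0479)² = 0.00230;  (3·δw/w)² = (3×0.0740)² = 0.0493
δQ/Q = √(0.0872) = 0.295
Q = 437, so δQ = 0.295 × 437 = 129.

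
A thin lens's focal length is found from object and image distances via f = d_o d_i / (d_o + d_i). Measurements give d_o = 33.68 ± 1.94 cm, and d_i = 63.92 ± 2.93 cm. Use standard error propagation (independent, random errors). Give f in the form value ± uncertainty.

22.06 ± 0.902 cm

∂f/∂d_o = (d_i/(d_o+d_i))² = 0.429;  ∂f/∂d_i = (d_o/(d_o+d_i))² = 0.119
δf = √((∂f/∂d_o · δd_o)² + (∂f/∂d_i · δd_i)²) = √(0.692 + 0.122) = 0.902 cm
f = 22.06 cm.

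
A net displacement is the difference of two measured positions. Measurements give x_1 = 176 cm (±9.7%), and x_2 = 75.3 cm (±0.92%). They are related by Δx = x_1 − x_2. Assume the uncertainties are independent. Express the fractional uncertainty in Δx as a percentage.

17.0%

Δx is a linear combination, so absolute uncertainties add in quadrature:
  (δx_1)² = 291;  (δx_2)² = 0.480
δΔx = √(292) = 17.1 cm
Δx = 101 cm, so δΔx/Δx = 17.1/101 = 0.170.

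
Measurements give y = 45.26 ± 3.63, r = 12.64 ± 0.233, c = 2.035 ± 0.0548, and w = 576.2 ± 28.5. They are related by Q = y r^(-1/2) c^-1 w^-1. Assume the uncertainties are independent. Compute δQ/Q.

0.0984

Since Q is a product/quotient, work with relative uncertainties:
  (1·δy/y)² = (1×0.0802)² = 0.00643;  (−½·δr/r)² = (-0.5×0.0184)² = 8.49e-05;  (-1·δc/c)² = (-1×0.0269)² = 0.000725;  (-1·δw/w)² = (-1×0.0495)² = 0.00245
δQ/Q = √(0.00969) = 0.0984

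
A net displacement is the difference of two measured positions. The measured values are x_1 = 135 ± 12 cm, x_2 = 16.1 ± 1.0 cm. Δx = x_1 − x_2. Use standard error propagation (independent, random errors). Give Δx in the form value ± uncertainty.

Δx is a linear combination, so absolute uncertainties add in quadrature:
  (δx_1)² = 144;  (δx_2)² = 1.00
δΔx = √(145) = 12.0 cm
Δx = 119 cm.

119 ± 12.0 cm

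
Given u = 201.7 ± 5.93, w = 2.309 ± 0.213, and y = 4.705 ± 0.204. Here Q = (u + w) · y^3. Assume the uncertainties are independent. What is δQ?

Let h = u + w = 204.0. δh = √(δu² + δw²) = √(35.2 + 0.0454) = 5.93, so δh/h = 0.0291.
Q is then a monomial in h, y:
δQ/Q = √((δh/h)² + (3·δy/y)²) = √(0.000846 + 0.0169) = 0.133
Q = 21250, so δQ = 0.133 × 21250 = 2830.

2830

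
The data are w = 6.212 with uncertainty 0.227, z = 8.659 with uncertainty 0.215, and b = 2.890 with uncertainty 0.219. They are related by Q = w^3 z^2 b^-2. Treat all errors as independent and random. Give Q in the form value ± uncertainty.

Relative error in a monomial: (δQ/Q)² = Σ (nᵢ · δxᵢ/xᵢ)².
  (3·δw/w)² = (3×0.0365)² = 0.0120;  (2·δz/z)² = (2×0.0248)² = 0.00247;  (-2·δb/b)² = (-2×0.0758)² = 0.0230
δQ/Q = √(0.0375) = 0.194
Q = 2152, so δQ = 0.194 × 2152 = 416.

2152 ± 416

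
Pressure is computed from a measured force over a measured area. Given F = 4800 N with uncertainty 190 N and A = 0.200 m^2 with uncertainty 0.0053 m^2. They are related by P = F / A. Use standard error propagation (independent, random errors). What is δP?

1140 Pa

Since P is a product/quotient, work with relative uncertainties:
  (1·δF/F)² = (1×0.0396)² = 0.00157;  (-1·δA/A)² = (-1×0.0265)² = 0.000702
δP/P = √(0.00227) = 0.0476
P = 24000 Pa, so δP = 0.0476 × 24000 = 1140 Pa.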